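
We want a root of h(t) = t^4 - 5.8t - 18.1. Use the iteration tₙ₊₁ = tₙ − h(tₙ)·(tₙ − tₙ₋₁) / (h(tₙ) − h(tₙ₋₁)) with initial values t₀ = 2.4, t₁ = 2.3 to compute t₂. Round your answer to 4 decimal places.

h(2.4) = 1.157600, h(2.3) = -3.455900
t₂ = 2.300000 − (-3.455900)·(2.300000 − 2.400000) / (-3.455900 − 1.157600) = 2.300000 − (0.345590)/(-4.613500) = 2.374908

2.3749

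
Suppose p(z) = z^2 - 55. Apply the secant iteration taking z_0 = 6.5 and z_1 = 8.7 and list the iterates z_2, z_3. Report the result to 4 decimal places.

p(6.5) = -12.750000, p(8.7) = 20.690000
z_2 = 8.700000 − 20.690000·(8.700000 − 6.500000) / (20.690000 − (-12.750000)) = 8.700000 − (45.518000)/(33.440000) = 7.338816
p(7.338816) = -1.141783
z_3 = 7.338816 − (-1.141783)·(7.338816 − 8.700000) / (-1.141783 − 20.690000) = 7.338816 − (1.554177)/(-21.831783) = 7.410005

7.3388, 7.4100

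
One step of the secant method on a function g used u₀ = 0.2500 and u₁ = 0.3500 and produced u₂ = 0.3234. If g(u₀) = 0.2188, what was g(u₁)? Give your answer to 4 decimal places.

-0.0793

The secant line through (0.2500, 0.2188) and (0.3500, g(u₁)) crosses zero at u₂ = 0.3234.
So (0.2500, 0.2188), (0.3500, g(u₁)), (0.3234, 0) are collinear:
g(u₁) = 0.2188 · (0.3500 − 0.3234) / (0.2500 − 0.3234) = 0.2188 · (0.026600)/(-0.073400) = -0.079293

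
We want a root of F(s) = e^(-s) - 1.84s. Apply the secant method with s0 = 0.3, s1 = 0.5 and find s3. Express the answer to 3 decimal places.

0.374

F(0.3) = 0.18882, F(0.5) = -0.31347
s2 = 0.50000 − (-0.31347)·(0.50000 − 0.30000) / (-0.31347 − 0.18882) = 0.50000 − (-0.06269)/(-0.50229) = 0.37518
F(0.37518) = -0.00317
s3 = 0.37518 − (-0.00317)·(0.37518 − 0.50000) / (-0.00317 − (-0.31347)) = 0.37518 − (0.00040)/(0.31030) = 0.37391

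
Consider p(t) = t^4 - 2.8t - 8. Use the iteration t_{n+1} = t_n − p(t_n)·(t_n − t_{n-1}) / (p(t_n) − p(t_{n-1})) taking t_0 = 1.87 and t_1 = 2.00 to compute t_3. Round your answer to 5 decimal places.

p(1.87) = -1.0076904, p(2.00) = 2.4000000
t_2 = 2.0000000 − 2.4000000·(2.0000000 − 1.8700000) / (2.4000000 − (-1.0076904)) = 2.0000000 − (0.3120000)/(3.4076904) = 1.9084424
p(1.9084424) = -0.0783650
t_3 = 1.9084424 − (-0.0783650)·(1.9084424 − 2.0000000) / (-0.0783650 − 2.4000000) = 1.9084424 − (0.0071749)/(-2.4783650) = 1.9113374

1.91134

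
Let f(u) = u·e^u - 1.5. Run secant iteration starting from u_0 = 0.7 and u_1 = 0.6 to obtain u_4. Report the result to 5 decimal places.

f(0.7) = -0.0903731, f(0.6) = -0.4067287
u_2 = 0.6000000 − (-0.4067287)·(0.6000000 − 0.7000000) / (-0.4067287 − (-0.0903731)) = 0.6000000 − (0.0406729)/(-0.3163556) = 0.7285669
f(0.7285669) = 0.0096701
u_3 = 0.7285669 − 0.0096701·(0.7285669 − 0.6000000) / (0.0096701 − (-0.4067287)) = 0.7285669 − (0.0012433)/(0.4163988) = 0.7255812
f(0.7255812) = -0.0009990
u_4 = 0.7255812 − (-0.0009990)·(0.7255812 − 0.7285669) / (-0.0009990 − 0.0096701) = 0.7255812 − (0.0000030)/(-0.0106691) = 0.7258608

0.72586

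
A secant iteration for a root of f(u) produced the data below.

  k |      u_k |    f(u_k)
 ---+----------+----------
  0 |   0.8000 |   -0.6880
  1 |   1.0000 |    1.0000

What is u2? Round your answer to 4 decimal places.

0.8815

u2 = 1.0000 − 1.0000·(1.0000 − 0.8000) / (1.0000 − (-0.6880))
   = 1.0000 − (0.200000)/(1.688000) = 0.881517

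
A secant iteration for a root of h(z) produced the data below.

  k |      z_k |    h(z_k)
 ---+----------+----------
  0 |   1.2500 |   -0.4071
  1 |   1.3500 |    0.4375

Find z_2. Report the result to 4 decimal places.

1.2982

z_2 = 1.3500 − 0.4375·(1.3500 − 1.2500) / (0.4375 − (-0.4071))
   = 1.3500 − (0.043750)/(0.844600) = 1.298200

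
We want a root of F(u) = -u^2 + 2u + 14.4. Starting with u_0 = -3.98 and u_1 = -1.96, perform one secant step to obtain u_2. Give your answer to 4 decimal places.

-2.7961

F(-3.98) = -9.400400, F(-1.96) = 6.638400
u_2 = -1.960000 − 6.638400·(-1.960000 − (-3.980000)) / (6.638400 − (-9.400400)) = -1.960000 − (13.409568)/(16.038800) = -2.796071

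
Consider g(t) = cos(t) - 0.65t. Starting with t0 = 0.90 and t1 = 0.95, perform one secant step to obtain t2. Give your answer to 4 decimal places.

0.9253

g(0.90) = 0.036610, g(0.95) = -0.035817
t2 = 0.950000 − (-0.035817)·(0.950000 − 0.900000) / (-0.035817 − 0.036610) = 0.950000 − (-0.001791)/(-0.072427) = 0.925274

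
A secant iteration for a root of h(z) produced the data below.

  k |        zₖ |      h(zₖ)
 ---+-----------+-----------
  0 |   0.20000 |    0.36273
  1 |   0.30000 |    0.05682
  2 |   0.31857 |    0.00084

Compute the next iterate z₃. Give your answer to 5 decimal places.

z₃ = 0.31857 − 0.00084·(0.31857 − 0.30000) / (0.00084 − 0.05682)
   = 0.31857 − (0.0000156)/(-0.0559800) = 0.3188486

0.31885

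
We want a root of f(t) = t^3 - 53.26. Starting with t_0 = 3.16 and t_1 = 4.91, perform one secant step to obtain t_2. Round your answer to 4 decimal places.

3.5975

f(3.16) = -21.705504, f(4.91) = 65.110771
t_2 = 4.910000 − 65.110771·(4.910000 − 3.160000) / (65.110771 − (-21.705504)) = 4.910000 − (113.943849)/(86.816275) = 3.597529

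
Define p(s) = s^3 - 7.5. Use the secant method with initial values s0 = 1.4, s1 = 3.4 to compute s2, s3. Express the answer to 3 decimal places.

p(1.4) = -4.75600, p(3.4) = 31.80400
s2 = 3.40000 − 31.80400·(3.40000 − 1.40000) / (31.80400 − (-4.75600)) = 3.40000 − (63.60800)/(36.56000) = 1.66018
p(1.66018) = -2.92426
s3 = 1.66018 − (-2.92426)·(1.66018 − 3.40000) / (-2.92426 − 31.80400) = 1.66018 − (5.08769)/(-34.72826) = 1.80668

1.660, 1.807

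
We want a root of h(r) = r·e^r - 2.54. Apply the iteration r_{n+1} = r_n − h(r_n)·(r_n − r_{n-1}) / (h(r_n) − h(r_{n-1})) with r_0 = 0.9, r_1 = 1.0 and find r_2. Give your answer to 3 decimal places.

0.965

h(0.9) = -0.32636, h(1.0) = 0.17828
r_2 = 1.00000 − 0.17828·(1.00000 − 0.90000) / (0.17828 − (-0.32636)) = 1.00000 − (0.01783)/(0.50464) = 0.96467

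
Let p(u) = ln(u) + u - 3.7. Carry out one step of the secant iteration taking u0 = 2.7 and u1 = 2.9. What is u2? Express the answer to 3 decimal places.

p(2.7) = -0.00675, p(2.9) = 0.26471
u2 = 2.90000 − 0.26471·(2.90000 − 2.70000) / (0.26471 − (-0.00675)) = 2.90000 − (0.05294)/(0.27146) = 2.70497

2.705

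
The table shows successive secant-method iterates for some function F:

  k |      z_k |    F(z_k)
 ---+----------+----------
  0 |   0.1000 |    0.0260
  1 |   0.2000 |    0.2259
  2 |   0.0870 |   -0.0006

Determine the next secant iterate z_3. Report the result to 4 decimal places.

z_3 = 0.0870 − (-0.0006)·(0.0870 − 0.2000) / (-0.0006 − 0.2259)
   = 0.0870 − (0.000068)/(-0.226500) = 0.087299

0.0873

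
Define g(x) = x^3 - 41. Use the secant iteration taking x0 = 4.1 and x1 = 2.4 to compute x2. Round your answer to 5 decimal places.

g(4.1) = 27.9210000, g(2.4) = -27.1760000
x2 = 2.4000000 − (-27.1760000)·(2.4000000 − 4.1000000) / (-27.1760000 − 27.9210000) = 2.4000000 − (46.1992000)/(-55.0970000) = 3.2385066

3.23851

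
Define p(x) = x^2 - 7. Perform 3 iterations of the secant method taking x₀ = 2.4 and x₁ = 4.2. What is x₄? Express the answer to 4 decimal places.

p(2.4) = -1.240000, p(4.2) = 10.640000
x₂ = 4.200000 − 10.640000·(4.200000 − 2.400000) / (10.640000 − (-1.240000)) = 4.200000 − (19.152000)/(11.880000) = 2.587879
p(2.587879) = -0.302883
x₃ = 2.587879 − (-0.302883)·(2.587879 − 4.200000) / (-0.302883 − 10.640000) = 2.587879 − (0.488285)/(-10.942883) = 2.632500
p(2.632500) = -0.069944
x₄ = 2.632500 − (-0.069944)·(2.632500 − 2.587879) / (-0.069944 − (-0.302883)) = 2.632500 − (-0.003121)/(0.232940) = 2.645898

2.6459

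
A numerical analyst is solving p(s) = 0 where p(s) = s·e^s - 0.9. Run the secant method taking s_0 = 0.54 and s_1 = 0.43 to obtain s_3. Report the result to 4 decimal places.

0.5299

p(0.54) = 0.026644, p(0.43) = -0.238979
s_2 = 0.430000 − (-0.238979)·(0.430000 − 0.540000) / (-0.238979 − 0.026644) = 0.430000 − (0.026288)/(-0.265623) = 0.528966
p(0.528966) = -0.002251
s_3 = 0.528966 − (-0.002251)·(0.528966 − 0.430000) / (-0.002251 − (-0.238979)) = 0.528966 − (-0.000223)/(0.236729) = 0.529907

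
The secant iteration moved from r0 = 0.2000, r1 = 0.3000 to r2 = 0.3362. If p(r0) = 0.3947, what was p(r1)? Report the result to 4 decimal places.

The secant line through (0.2000, 0.3947) and (0.3000, p(r1)) crosses zero at r2 = 0.3362.
So (0.2000, 0.3947), (0.3000, p(r1)), (0.3362, 0) are collinear:
p(r1) = 0.3947 · (0.3000 − 0.3362) / (0.2000 − 0.3362) = 0.3947 · (-0.036200)/(-0.136200) = 0.104906

0.1049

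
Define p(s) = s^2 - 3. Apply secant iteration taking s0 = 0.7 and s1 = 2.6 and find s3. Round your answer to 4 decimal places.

p(0.7) = -2.510000, p(2.6) = 3.760000
s2 = 2.600000 − 3.760000·(2.600000 − 0.700000) / (3.760000 − (-2.510000)) = 2.600000 − (7.144000)/(6.270000) = 1.460606
p(1.460606) = -0.866630
s3 = 1.460606 − (-0.866630)·(1.460606 − 2.600000) / (-0.866630 − 3.760000) = 1.460606 − (0.987433)/(-4.626630) = 1.674030

1.6740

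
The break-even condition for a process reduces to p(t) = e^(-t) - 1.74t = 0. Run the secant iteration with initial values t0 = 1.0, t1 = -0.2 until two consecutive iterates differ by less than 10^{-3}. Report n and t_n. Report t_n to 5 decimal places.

p(1.0) = -1.3721206, p(-0.2) = 1.5694028
t2 = -0.2000000 − 1.5694028·(-1.2000000)/(2.9415233) = 0.4402408;  |Δ| = 0.6402408
p(0.4402408) = -0.1221377
t3 = 0.4402408 − (-0.1221377)·(0.6402408)/(-1.6915404) = 0.3940122;  |Δ| = 0.0462286
p(0.3940122) = -0.0112355
t4 = 0.3940122 − (-0.0112355)·(-0.0462286)/(0.1109022) = 0.3893288;  |Δ| = 0.0046834
p(0.3893288) = 0.0000793
t5 = 0.3893288 − 0.0000793·(-0.0046834)/(0.0113148) = 0.3893616;  |Δ| = 0.0000328
|t5 − t4| = 0.0000328 < 10^{-3}

n = 5, t_n = 0.38936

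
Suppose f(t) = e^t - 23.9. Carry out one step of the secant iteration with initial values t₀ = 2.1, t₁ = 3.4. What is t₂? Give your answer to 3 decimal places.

3.038

f(2.1) = -15.73383, f(3.4) = 6.06410
t₂ = 3.40000 − 6.06410·(3.40000 − 2.10000) / (6.06410 − (-15.73383)) = 3.40000 − (7.88333)/(21.79793) = 3.03835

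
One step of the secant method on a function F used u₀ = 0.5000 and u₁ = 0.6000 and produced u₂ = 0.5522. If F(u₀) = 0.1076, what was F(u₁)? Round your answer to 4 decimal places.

-0.0985

The secant line through (0.5000, 0.1076) and (0.6000, F(u₁)) crosses zero at u₂ = 0.5522.
So (0.5000, 0.1076), (0.6000, F(u₁)), (0.5522, 0) are collinear:
F(u₁) = 0.1076 · (0.6000 − 0.5522) / (0.5000 − 0.5522) = 0.1076 · (0.047800)/(-0.052200) = -0.098530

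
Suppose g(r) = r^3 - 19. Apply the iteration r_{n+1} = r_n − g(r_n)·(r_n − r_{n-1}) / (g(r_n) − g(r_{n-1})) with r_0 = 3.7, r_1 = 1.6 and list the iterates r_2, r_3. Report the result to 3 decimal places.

2.272, 2.912

g(3.7) = 31.65300, g(1.6) = -14.90400
r_2 = 1.60000 − (-14.90400)·(1.60000 − 3.70000) / (-14.90400 − 31.65300) = 1.60000 − (31.29840)/(-46.55700) = 2.27226
g(2.27226) = -7.26795
r_3 = 2.27226 − (-7.26795)·(2.27226 − 1.60000) / (-7.26795 − (-14.90400)) = 2.27226 − (-4.88595)/(7.63605) = 2.91211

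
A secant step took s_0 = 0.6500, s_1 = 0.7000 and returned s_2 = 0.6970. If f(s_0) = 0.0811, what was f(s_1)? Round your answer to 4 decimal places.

The secant line through (0.6500, 0.0811) and (0.7000, f(s_1)) crosses zero at s_2 = 0.6970.
So (0.6500, 0.0811), (0.7000, f(s_1)), (0.6970, 0) are collinear:
f(s_1) = 0.0811 · (0.7000 − 0.6970) / (0.6500 − 0.6970) = 0.0811 · (0.003000)/(-0.047000) = -0.005177

-0.0052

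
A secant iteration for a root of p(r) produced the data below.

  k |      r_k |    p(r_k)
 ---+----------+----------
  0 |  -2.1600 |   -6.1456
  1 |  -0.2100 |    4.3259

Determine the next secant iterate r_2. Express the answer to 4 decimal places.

-1.0156

r_2 = -0.2100 − 4.3259·(-0.2100 − (-2.1600)) / (4.3259 − (-6.1456))
   = -0.2100 − (8.435505)/(10.471500) = -1.015568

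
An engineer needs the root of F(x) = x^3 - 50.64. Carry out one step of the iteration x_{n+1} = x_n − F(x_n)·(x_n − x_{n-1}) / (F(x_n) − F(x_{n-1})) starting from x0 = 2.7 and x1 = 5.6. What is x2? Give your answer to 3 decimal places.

3.276

F(2.7) = -30.95700, F(5.6) = 124.97600
x2 = 5.60000 − 124.97600·(5.60000 − 2.70000) / (124.97600 − (-30.95700)) = 5.60000 − (362.43040)/(155.93300) = 3.27573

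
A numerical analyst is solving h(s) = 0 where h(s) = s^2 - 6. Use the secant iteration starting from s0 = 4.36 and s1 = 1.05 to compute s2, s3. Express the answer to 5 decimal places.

h(4.36) = 13.0096000, h(1.05) = -4.8975000
s2 = 1.0500000 − (-4.8975000)·(1.0500000 − 4.3600000) / (-4.8975000 − 13.0096000) = 1.0500000 − (16.2107250)/(-17.9071000) = 1.9552680
h(1.9552680) = -2.1769270
s3 = 1.9552680 − (-2.1769270)·(1.9552680 − 1.0500000) / (-2.1769270 − (-4.8975000)) = 1.9552680 − (-1.9707024)/(2.7205730) = 2.6796383

1.95527, 2.67964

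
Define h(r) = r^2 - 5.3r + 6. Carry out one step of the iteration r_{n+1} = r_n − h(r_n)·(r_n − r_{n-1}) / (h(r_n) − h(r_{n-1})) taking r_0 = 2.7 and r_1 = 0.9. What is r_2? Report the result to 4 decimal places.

2.1000

h(2.7) = -1.020000, h(0.9) = 2.040000
r_2 = 0.900000 − 2.040000·(0.900000 − 2.700000) / (2.040000 − (-1.020000)) = 0.900000 − (-3.672000)/(3.060000) = 2.100000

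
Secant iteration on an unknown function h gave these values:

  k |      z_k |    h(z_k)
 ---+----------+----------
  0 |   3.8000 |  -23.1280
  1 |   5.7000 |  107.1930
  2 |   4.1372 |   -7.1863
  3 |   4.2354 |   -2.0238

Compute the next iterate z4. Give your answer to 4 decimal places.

z4 = 4.2354 − (-2.0238)·(4.2354 − 4.1372) / (-2.0238 − (-7.1863))
   = 4.2354 − (-0.198737)/(5.162500) = 4.273896

4.2739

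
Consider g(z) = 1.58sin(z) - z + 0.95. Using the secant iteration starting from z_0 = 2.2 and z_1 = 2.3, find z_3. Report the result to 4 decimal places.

2.2141

g(2.2) = 0.027424, g(2.3) = -0.171786
z_2 = 2.300000 − (-0.171786)·(2.300000 − 2.200000) / (-0.171786 − 0.027424) = 2.300000 − (-0.017179)/(-0.199210) = 2.213767
g(2.213767) = 0.000737
z_3 = 2.213767 − 0.000737·(2.213767 − 2.300000) / (0.000737 − (-0.171786)) = 2.213767 − (-0.000064)/(0.172522) = 2.214135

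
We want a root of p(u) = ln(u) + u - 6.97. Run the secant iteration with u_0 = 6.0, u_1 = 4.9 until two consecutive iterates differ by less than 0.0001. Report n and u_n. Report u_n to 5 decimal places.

p(6.0) = 0.8217595, p(4.9) = -0.4807648
u_2 = 4.9000000 − (-0.4807648)·(-1.1000000)/(-1.3025243) = 5.3060126;  |Δ| = 0.4060126
p(5.3060126) = 0.0048532
u_3 = 5.3060126 − 0.0048532·(0.4060126)/(0.4856180) = 5.3019549;  |Δ| = 0.0040577
p(5.3019549) = 0.0000305
u_4 = 5.3019549 − 0.0000305·(-0.0040577)/(-0.0048227) = 5.3019292;  |Δ| = 0.0000257
|u_4 − u_3| = 0.0000257 < 0.0001

n = 4, u_n = 5.30193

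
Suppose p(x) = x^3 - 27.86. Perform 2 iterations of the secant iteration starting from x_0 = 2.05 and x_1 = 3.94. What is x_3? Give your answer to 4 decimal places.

p(2.05) = -19.244875, p(3.94) = 33.302984
x_2 = 3.940000 − 33.302984·(3.940000 − 2.050000) / (33.302984 − (-19.244875)) = 3.940000 − (62.942640)/(52.547859) = 2.742185
p(2.742185) = -7.239936
x_3 = 2.742185 − (-7.239936)·(2.742185 − 3.940000) / (-7.239936 − 33.302984) = 2.742185 − (8.672107)/(-40.542920) = 2.956084

2.9561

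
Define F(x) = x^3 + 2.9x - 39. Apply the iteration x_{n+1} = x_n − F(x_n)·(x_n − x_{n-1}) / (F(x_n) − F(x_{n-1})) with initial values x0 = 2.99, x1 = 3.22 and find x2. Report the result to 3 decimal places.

3.103

F(2.99) = -3.59810, F(3.22) = 3.72425
x2 = 3.22000 − 3.72425·(3.22000 − 2.99000) / (3.72425 − (-3.59810)) = 3.22000 − (0.85658)/(7.32235) = 3.10302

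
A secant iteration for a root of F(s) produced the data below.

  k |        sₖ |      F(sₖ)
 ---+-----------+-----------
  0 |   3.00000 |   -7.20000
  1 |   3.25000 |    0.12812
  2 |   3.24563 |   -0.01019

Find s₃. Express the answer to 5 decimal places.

s₃ = 3.24563 − (-0.01019)·(3.24563 − 3.25000) / (-0.01019 − 0.12812)
   = 3.24563 − (0.0000445)/(-0.1383100) = 3.2459520

3.24595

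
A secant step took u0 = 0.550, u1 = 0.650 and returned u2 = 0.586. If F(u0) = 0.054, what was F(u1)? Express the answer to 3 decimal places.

The secant line through (0.550, 0.054) and (0.650, F(u1)) crosses zero at u2 = 0.586.
So (0.550, 0.054), (0.650, F(u1)), (0.586, 0) are collinear:
F(u1) = 0.054 · (0.650 − 0.586) / (0.550 − 0.586) = 0.054 · (0.06400)/(-0.03600) = -0.09600

-0.096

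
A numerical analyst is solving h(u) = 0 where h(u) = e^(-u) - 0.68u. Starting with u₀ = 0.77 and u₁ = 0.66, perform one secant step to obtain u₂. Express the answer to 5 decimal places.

0.71819

h(0.77) = -0.0605869, h(0.66) = 0.0680513
u₂ = 0.6600000 − 0.0680513·(0.6600000 − 0.7700000) / (0.0680513 − (-0.0605869)) = 0.6600000 − (-0.0074856)/(0.1286383) = 0.7181914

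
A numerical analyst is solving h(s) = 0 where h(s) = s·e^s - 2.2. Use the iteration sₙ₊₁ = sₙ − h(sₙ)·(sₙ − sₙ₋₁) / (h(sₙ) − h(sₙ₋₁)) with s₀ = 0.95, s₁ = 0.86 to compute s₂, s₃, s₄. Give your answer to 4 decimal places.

0.8956, 0.8971, 0.8971

h(0.95) = 0.256424, h(0.86) = -0.167682
s₂ = 0.860000 − (-0.167682)·(0.860000 − 0.950000) / (-0.167682 − 0.256424) = 0.860000 − (0.015091)/(-0.424106) = 0.895584
h(0.895584) = -0.006925
s₃ = 0.895584 − (-0.006925)·(0.895584 − 0.860000) / (-0.006925 − (-0.167682)) = 0.895584 − (-0.000246)/(0.160757) = 0.897117
h(0.897117) = 0.000199
s₄ = 0.897117 − 0.000199·(0.897117 − 0.895584) / (0.000199 − (-0.006925)) = 0.897117 − (0.000000)/(0.007124) = 0.897074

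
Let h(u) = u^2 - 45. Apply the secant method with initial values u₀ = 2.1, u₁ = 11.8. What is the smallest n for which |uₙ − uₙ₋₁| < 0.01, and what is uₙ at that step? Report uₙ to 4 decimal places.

h(2.1) = -40.590000, h(11.8) = 94.240000
u₂ = 11.800000 − 94.240000·(9.700000)/(134.830000) = 5.020144;  |Δ| = 6.779856
h(5.020144) = -19.798155
u₃ = 5.020144 − (-19.798155)·(-6.779856)/(-114.038155) = 6.197194;  |Δ| = 1.177050
h(6.197194) = -6.594784
u₄ = 6.197194 − (-6.594784)·(1.177050)/(13.203371) = 6.785104;  |Δ| = 0.587910
h(6.785104) = 1.037638
u₅ = 6.785104 − 1.037638·(0.587910)/(7.632422) = 6.705177;  |Δ| = 0.079927
h(6.705177) = -0.040602
u₆ = 6.705177 − (-0.040602)·(-0.079927)/(-1.078239) = 6.708187;  |Δ| = 0.003010
|u₆ − u₅| = 0.003010 < 0.01

n = 6, uₙ = 6.7082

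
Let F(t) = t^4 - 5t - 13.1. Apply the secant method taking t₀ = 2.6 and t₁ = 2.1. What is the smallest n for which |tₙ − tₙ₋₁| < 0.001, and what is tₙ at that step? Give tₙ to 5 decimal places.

n = 5, tₙ = 2.21770

F(2.6) = 19.5976000, F(2.1) = -4.1519000
t₂ = 2.1000000 − (-4.1519000)·(-0.5000000)/(-23.7495000) = 2.1874103;  |Δ| = 0.0874103
F(2.1874103) = -1.1430881
t₃ = 2.1874103 − (-1.1430881)·(0.0874103)/(3.0088119) = 2.2206186;  |Δ| = 0.0332083
F(2.2206186) = 0.1131172
t₄ = 2.2206186 − 0.1131172·(0.0332083)/(1.2562053) = 2.2176283;  |Δ| = 0.0029903
F(2.2176283) = -0.0026446
t₅ = 2.2176283 − (-0.0026446)·(-0.0029903)/(-0.1157618) = 2.2176966;  |Δ| = 0.0000683
|t₅ − t₄| = 0.0000683 < 0.001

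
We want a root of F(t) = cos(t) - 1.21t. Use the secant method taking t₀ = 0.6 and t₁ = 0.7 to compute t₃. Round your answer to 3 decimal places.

F(0.6) = 0.09934, F(0.7) = -0.08216
t₂ = 0.70000 − (-0.08216)·(0.70000 − 0.60000) / (-0.08216 − 0.09934) = 0.70000 − (-0.00822)/(-0.18149) = 0.65473
F(0.65473) = 0.00098
t₃ = 0.65473 − 0.00098·(0.65473 − 0.70000) / (0.00098 − (-0.08216)) = 0.65473 − (-0.00004)/(0.08314) = 0.65527

0.655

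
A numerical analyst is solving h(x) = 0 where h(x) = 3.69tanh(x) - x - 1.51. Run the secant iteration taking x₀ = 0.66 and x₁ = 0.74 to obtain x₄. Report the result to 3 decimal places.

0.685

h(0.66) = -0.03584, h(0.74) = 0.07155
x₂ = 0.74000 − 0.07155·(0.74000 − 0.66000) / (0.07155 − (-0.03584)) = 0.74000 − (0.00572)/(0.10738) = 0.68670
h(0.68670) = 0.00201
x₃ = 0.68670 − 0.00201·(0.68670 − 0.74000) / (0.00201 − 0.07155) = 0.68670 − (-0.00011)/(-0.06953) = 0.68516
h(0.68516) = -0.00012
x₄ = 0.68516 − (-0.00012)·(0.68516 − 0.68670) / (-0.00012 − 0.00201) = 0.68516 − (0.00000)/(-0.00213) = 0.68524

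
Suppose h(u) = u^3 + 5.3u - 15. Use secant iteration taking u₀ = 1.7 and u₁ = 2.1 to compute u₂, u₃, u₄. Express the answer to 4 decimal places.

1.7666, 1.7741, 1.7750

h(1.7) = -1.077000, h(2.1) = 5.391000
u₂ = 2.100000 − 5.391000·(2.100000 − 1.700000) / (5.391000 − (-1.077000)) = 2.100000 − (2.156400)/(6.468000) = 1.766605
h(1.766605) = -0.123611
u₃ = 1.766605 − (-0.123611)·(1.766605 − 2.100000) / (-0.123611 − 5.391000) = 1.766605 − (0.041211)/(-5.514611) = 1.774078
h(1.774078) = -0.013739
u₄ = 1.774078 − (-0.013739)·(1.774078 − 1.766605) / (-0.013739 − (-0.123611)) = 1.774078 − (-0.000103)/(0.109872) = 1.775012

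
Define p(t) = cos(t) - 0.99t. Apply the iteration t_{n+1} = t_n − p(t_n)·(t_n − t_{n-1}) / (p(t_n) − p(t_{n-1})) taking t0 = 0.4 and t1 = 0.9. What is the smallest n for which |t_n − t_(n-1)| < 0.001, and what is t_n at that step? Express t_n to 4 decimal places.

p(0.4) = 0.525061, p(0.9) = -0.269390
t2 = 0.900000 − (-0.269390)·(0.500000)/(-0.794451) = 0.730455;  |Δ| = 0.169545
p(0.730455) = 0.021720
t3 = 0.730455 − 0.021720·(-0.169545)/(0.291110) = 0.743105;  |Δ| = 0.012650
p(0.743105) = 0.000697
t4 = 0.743105 − 0.000697·(0.012650)/(-0.021023) = 0.743525;  |Δ| = 0.000419
|t4 − t3| = 0.000419 < 0.001

n = 4, t_n = 0.7435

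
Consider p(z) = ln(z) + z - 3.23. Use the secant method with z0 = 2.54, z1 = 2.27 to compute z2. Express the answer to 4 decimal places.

2.3690

p(2.54) = 0.242164, p(2.27) = -0.140220
z2 = 2.270000 − (-0.140220)·(2.270000 − 2.540000) / (-0.140220 − 0.242164) = 2.270000 − (0.037859)/(-0.382384) = 2.369009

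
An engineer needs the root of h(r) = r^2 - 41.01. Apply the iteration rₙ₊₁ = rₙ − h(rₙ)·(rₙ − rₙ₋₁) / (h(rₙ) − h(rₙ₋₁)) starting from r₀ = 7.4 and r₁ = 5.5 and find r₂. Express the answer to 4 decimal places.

6.3341

h(7.4) = 13.750000, h(5.5) = -10.760000
r₂ = 5.500000 − (-10.760000)·(5.500000 − 7.400000) / (-10.760000 − 13.750000) = 5.500000 − (20.444000)/(-24.510000) = 6.334109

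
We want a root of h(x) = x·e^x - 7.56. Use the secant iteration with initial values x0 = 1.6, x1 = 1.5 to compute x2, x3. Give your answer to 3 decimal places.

h(1.6) = 0.36485, h(1.5) = -0.83747
x2 = 1.50000 − (-0.83747)·(1.50000 − 1.60000) / (-0.83747 − 0.36485) = 1.50000 − (0.08375)/(-1.20232) = 1.56965
h(1.56965) = -0.01783
x3 = 1.56965 − (-0.01783)·(1.56965 − 1.50000) / (-0.01783 − (-0.83747)) = 1.56965 − (-0.00124)/(0.81963) = 1.57117

1.570, 1.571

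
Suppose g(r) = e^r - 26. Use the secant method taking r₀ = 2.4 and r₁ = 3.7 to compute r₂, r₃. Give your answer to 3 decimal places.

3.062, 3.217

g(2.4) = -14.97682, g(3.7) = 14.44730
r₂ = 3.70000 − 14.44730·(3.70000 − 2.40000) / (14.44730 − (-14.97682)) = 3.70000 − (18.78150)/(29.42413) = 3.06170
g(3.06170) = -4.63621
r₃ = 3.06170 − (-4.63621)·(3.06170 − 3.70000) / (-4.63621 − 14.44730) = 3.06170 − (2.95930)/(-19.08351) = 3.21677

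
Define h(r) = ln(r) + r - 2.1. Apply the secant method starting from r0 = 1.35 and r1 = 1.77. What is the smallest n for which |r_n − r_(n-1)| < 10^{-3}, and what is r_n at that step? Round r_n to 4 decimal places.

h(1.35) = -0.449895, h(1.77) = 0.240980
r2 = 1.770000 − 0.240980·(0.420000)/(0.690875) = 1.623503;  |Δ| = 0.146497
h(1.623503) = 0.008088
r3 = 1.623503 − 0.008088·(-0.146497)/(-0.232891) = 1.618415;  |Δ| = 0.005088
h(1.618415) = -0.000138
r4 = 1.618415 − (-0.000138)·(-0.005088)/(-0.008227) = 1.618500;  |Δ| = 0.000086
|r4 − r3| = 0.000086 < 10^{-3}

n = 4, r_n = 1.6185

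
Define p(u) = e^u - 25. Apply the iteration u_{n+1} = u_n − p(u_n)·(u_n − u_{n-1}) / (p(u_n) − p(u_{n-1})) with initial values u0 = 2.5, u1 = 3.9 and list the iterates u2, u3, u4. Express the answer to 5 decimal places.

2.98212, 3.14515, 3.22807

p(2.5) = -12.8175060, p(3.9) = 24.4024491
u2 = 3.9000000 − 24.4024491·(3.9000000 − 2.5000000) / (24.4024491 − (-12.8175060)) = 3.9000000 − (34.1634287)/(37.2199551) = 2.9821206
p(2.9821206) = -5.2703884
u3 = 2.9821206 − (-5.2703884)·(2.9821206 − 3.9000000) / (-5.2703884 − 24.4024491) = 2.9821206 − (4.8375807)/(-29.6728375) = 3.1451512
p(3.1451512) = -1.7768124
u4 = 3.1451512 − (-1.7768124)·(3.1451512 − 2.9821206) / (-1.7768124 − (-5.2703884)) = 3.1451512 − (-0.2896748)/(3.4935759) = 3.2280677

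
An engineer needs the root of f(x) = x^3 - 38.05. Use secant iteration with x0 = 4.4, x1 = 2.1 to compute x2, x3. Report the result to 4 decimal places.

f(4.4) = 47.134000, f(2.1) = -28.789000
x2 = 2.100000 − (-28.789000)·(2.100000 − 4.400000) / (-28.789000 − 47.134000) = 2.100000 − (66.214700)/(-75.923000) = 2.972130
f(2.972130) = -11.795530
x3 = 2.972130 − (-11.795530)·(2.972130 − 2.100000) / (-11.795530 − (-28.789000)) = 2.972130 − (-10.287232)/(16.993470) = 3.577493

2.9721, 3.5775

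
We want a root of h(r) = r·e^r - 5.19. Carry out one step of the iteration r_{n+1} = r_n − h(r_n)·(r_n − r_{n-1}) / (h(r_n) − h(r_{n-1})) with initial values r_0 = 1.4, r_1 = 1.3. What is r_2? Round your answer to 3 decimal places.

1.346

h(1.4) = 0.48728, h(1.3) = -0.41991
r_2 = 1.30000 − (-0.41991)·(1.30000 − 1.40000) / (-0.41991 − 0.48728) = 1.30000 − (0.04199)/(-0.90719) = 1.34629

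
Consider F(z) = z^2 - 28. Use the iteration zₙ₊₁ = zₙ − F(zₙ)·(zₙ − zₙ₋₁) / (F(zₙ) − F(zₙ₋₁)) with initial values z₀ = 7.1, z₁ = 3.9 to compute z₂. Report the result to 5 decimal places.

5.06273

F(7.1) = 22.4100000, F(3.9) = -12.7900000
z₂ = 3.9000000 − (-12.7900000)·(3.9000000 − 7.1000000) / (-12.7900000 − 22.4100000) = 3.9000000 − (40.9280000)/(-35.2000000) = 5.0627273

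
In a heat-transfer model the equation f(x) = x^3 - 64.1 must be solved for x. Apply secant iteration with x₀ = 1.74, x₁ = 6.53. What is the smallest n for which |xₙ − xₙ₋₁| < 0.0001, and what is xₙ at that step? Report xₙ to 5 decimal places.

n = 8, xₙ = 4.00208

f(1.74) = -58.8319760, f(6.53) = 214.3450770
x₂ = 6.5300000 − 214.3450770·(4.7900000)/(273.1770530) = 2.7715843;  |Δ| = 3.7584157
f(2.7715843) = -42.8095771
x₃ = 2.7715843 − (-42.8095771)·(-3.7584157)/(-257.1546541) = 3.3972630;  |Δ| = 0.6256787
f(3.3972630) = -24.8908425
x₄ = 3.3972630 − (-24.8908425)·(0.6256787)/(17.9187346) = 4.2663908;  |Δ| = 0.8691278
f(4.2663908) = 13.5572294
x₅ = 4.2663908 − 13.5572294·(0.8691278)/(38.4480719) = 3.9599264;  |Δ| = 0.3064644
f(3.9599264) = -2.0043270
x₆ = 3.9599264 − (-2.0043270)·(-0.3064644)/(-15.5615564) = 3.9993990;  |Δ| = 0.0394726
f(3.9993990) = -0.1288451
x₇ = 3.9993990 − (-0.1288451)·(0.0394726)/(1.8754819) = 4.0021107;  |Δ| = 0.0027118
f(4.0021107) = 0.0013683
x₈ = 4.0021107 − 0.0013683·(0.0027118)/(0.1302134) = 4.0020822;  |Δ| = 0.0000285
|x₈ − x₇| = 0.0000285 < 0.0001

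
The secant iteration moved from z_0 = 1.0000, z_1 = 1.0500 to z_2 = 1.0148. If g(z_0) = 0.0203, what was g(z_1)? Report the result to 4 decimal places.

-0.0483

The secant line through (1.0000, 0.0203) and (1.0500, g(z_1)) crosses zero at z_2 = 1.0148.
So (1.0000, 0.0203), (1.0500, g(z_1)), (1.0148, 0) are collinear:
g(z_1) = 0.0203 · (1.0500 − 1.0148) / (1.0000 − 1.0148) = 0.0203 · (0.035200)/(-0.014800) = -0.048281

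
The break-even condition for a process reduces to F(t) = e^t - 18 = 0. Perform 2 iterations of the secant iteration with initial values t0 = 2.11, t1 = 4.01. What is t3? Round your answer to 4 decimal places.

F(2.11) = -9.751759, F(4.01) = 37.146871
t2 = 4.010000 − 37.146871·(4.010000 − 2.110000) / (37.146871 − (-9.751759)) = 4.010000 − (70.579054)/(46.898629) = 2.505072
F(2.505072) = -5.755558
t3 = 2.505072 − (-5.755558)·(2.505072 − 4.010000) / (-5.755558 − 37.146871) = 2.505072 − (8.661699)/(-42.902428) = 2.706965

2.7070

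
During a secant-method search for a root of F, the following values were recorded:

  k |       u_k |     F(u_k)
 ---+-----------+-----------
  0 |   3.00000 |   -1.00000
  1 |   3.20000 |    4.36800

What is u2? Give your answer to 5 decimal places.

3.03726

u2 = 3.20000 − 4.36800·(3.20000 − 3.00000) / (4.36800 − (-1.00000))
   = 3.20000 − (0.8736000)/(5.3680000) = 3.0372578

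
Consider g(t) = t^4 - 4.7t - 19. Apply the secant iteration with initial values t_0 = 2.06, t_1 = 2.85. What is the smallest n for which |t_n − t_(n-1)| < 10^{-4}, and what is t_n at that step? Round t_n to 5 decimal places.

g(2.06) = -10.6738590, g(2.85) = 33.5800063
t_2 = 2.8500000 − 33.5800063·(0.7900000)/(44.2538653) = 2.2505449;  |Δ| = 0.5994551
g(2.2505449) = -3.9238185
t_3 = 2.2505449 − (-3.9238185)·(-0.5994551)/(-37.5038247) = 2.3132626;  |Δ| = 0.0627177
g(2.3132626) = -1.2371660
t_4 = 2.3132626 − (-1.2371660)·(0.0627177)/(2.6866524) = 2.3421432;  |Δ| = 0.0288806
g(2.3421432) = 0.0841162
t_5 = 2.3421432 − 0.0841162·(0.0288806)/(1.3212822) = 2.3403046;  |Δ| = 0.0018386
g(2.3403046) = -0.0016222
t_6 = 2.3403046 − (-0.0016222)·(-0.0018386)/(-0.0857384) = 2.3403394;  |Δ| = 0.0000348
|t_6 − t_5| = 0.0000348 < 10^{-4}

n = 6, t_n = 2.34034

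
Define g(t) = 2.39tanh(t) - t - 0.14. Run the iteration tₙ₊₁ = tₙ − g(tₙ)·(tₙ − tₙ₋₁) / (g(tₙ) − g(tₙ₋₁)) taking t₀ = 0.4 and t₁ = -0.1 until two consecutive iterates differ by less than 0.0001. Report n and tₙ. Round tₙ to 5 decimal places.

n = 5, tₙ = 0.10131

g(0.4) = 0.3680780, g(-0.1) = -0.2782065
t₂ = -0.1000000 − (-0.2782065)·(-0.5000000)/(-0.6462845) = 0.1152353;  |Δ| = 0.2152353
g(0.1152353) = 0.0189644
t₃ = 0.1152353 − 0.0189644·(0.2152353)/(0.2971710) = 0.1014997;  |Δ| = 0.0137356
g(0.1014997) = 0.0002550
t₄ = 0.1014997 − 0.0002550·(-0.0137356)/(-0.0187095) = 0.1013125;  |Δ| = 0.0001872
g(0.1013125) = -0.0000007
t₅ = 0.1013125 − (-0.0000007)·(-0.0001872)/(-0.0002556) = 0.1013130;  |Δ| = 0.0000005
|t₅ − t₄| = 0.0000005 < 0.0001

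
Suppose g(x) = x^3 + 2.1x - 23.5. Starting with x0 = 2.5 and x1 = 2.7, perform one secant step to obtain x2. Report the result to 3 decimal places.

2.617

g(2.5) = -2.62500, g(2.7) = 1.85300
x2 = 2.70000 − 1.85300·(2.70000 − 2.50000) / (1.85300 − (-2.62500)) = 2.70000 − (0.37060)/(4.47800) = 2.61724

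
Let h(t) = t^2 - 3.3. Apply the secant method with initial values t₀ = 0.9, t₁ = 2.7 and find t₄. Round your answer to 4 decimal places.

h(0.9) = -2.490000, h(2.7) = 3.990000
t₂ = 2.700000 − 3.990000·(2.700000 − 0.900000) / (3.990000 − (-2.490000)) = 2.700000 − (7.182000)/(6.480000) = 1.591667
h(1.591667) = -0.766597
t₃ = 1.591667 − (-0.766597)·(1.591667 − 2.700000) / (-0.766597 − 3.990000) = 1.591667 − (0.849645)/(-4.756597) = 1.770291
h(1.770291) = -0.166069
t₄ = 1.770291 − (-0.166069)·(1.770291 − 1.591667) / (-0.166069 − (-0.766597)) = 1.770291 − (-0.029664)/(0.600528) = 1.819688

1.8197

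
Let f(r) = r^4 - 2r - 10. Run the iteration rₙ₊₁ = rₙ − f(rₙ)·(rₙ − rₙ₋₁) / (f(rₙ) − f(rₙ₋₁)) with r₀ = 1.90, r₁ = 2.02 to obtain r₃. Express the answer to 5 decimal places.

1.92929

f(1.90) = -0.7679000, f(2.02) = 2.6096642
r₂ = 2.0200000 − 2.6096642·(2.0200000 − 1.9000000) / (2.6096642 − (-0.7679000)) = 2.0200000 − (0.3131597)/(3.3775642) = 1.9272824
f(1.9272824) = -0.0576683
r₃ = 1.9272824 − (-0.0576683)·(1.9272824 − 2.0200000) / (-0.0576683 − 2.6096642) = 1.9272824 − (0.0053469)/(-2.6673324) = 1.9292870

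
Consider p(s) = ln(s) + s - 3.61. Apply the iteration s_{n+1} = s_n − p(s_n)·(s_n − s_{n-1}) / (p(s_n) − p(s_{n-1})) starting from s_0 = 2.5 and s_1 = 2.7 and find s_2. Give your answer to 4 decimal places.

p(2.5) = -0.193709, p(2.7) = 0.083252
s_2 = 2.700000 − 0.083252·(2.700000 − 2.500000) / (0.083252 − (-0.193709)) = 2.700000 − (0.016650)/(0.276961) = 2.639882

2.6399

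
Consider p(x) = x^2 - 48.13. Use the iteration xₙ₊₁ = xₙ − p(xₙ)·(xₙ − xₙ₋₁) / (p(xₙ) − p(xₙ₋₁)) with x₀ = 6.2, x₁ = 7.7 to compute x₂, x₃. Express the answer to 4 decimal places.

6.8971, 6.9355

p(6.2) = -9.690000, p(7.7) = 11.160000
x₂ = 7.700000 − 11.160000·(7.700000 − 6.200000) / (11.160000 − (-9.690000)) = 7.700000 − (16.740000)/(20.850000) = 6.897122
p(6.897122) = -0.559704
x₃ = 6.897122 − (-0.559704)·(6.897122 − 7.700000) / (-0.559704 − 11.160000) = 6.897122 − (0.449374)/(-11.719704) = 6.935466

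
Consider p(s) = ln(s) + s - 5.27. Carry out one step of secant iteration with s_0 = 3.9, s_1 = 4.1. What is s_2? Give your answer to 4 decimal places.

p(3.9) = -0.009023, p(4.1) = 0.240987
s_2 = 4.100000 − 0.240987·(4.100000 − 3.900000) / (0.240987 − (-0.009023)) = 4.100000 − (0.048197)/(0.250010) = 3.907218

3.9072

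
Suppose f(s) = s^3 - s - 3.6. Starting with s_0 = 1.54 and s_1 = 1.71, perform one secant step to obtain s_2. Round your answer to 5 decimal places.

1.75471

f(1.54) = -1.4877360, f(1.71) = -0.3097890
s_2 = 1.7100000 − (-0.3097890)·(1.7100000 − 1.5400000) / (-0.3097890 − (-1.4877360)) = 1.7100000 − (-0.0526641)/(1.1779470) = 1.7547084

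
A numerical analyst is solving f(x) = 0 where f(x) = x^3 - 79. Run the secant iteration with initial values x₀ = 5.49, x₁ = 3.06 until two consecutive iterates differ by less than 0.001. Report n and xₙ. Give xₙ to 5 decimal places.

n = 6, xₙ = 4.29084

f(5.49) = 86.4691490, f(3.06) = -50.3473840
x₂ = 3.0600000 − (-50.3473840)·(-2.4300000)/(-136.8165330) = 3.9542205;  |Δ| = 0.8942205
f(3.9542205) = -17.1723647
x₃ = 3.9542205 − (-17.1723647)·(0.8942205)/(33.1750193) = 4.4170952;  |Δ| = 0.4628748
f(4.4170952) = 7.1807543
x₄ = 4.4170952 − 7.1807543·(0.4628748)/(24.3531189) = 4.2806121;  |Δ| = 0.1364831
f(4.2806121) = -0.5636049
x₅ = 4.2806121 − (-0.5636049)·(-0.1364831)/(-7.7443592) = 4.2905448;  |Δ| = 0.0099327
f(4.2905448) = -0.0163261
x₆ = 4.2905448 − (-0.0163261)·(0.0099327)/(0.5472788) = 4.2908411;  |Δ| = 0.0002963
|x₆ − x₅| = 0.0002963 < 0.001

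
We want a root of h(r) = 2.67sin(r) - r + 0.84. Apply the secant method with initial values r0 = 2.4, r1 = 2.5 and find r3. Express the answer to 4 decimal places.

h(2.4) = 0.243487, h(2.5) = -0.062079
r2 = 2.500000 − (-0.062079)·(2.500000 − 2.400000) / (-0.062079 − 0.243487) = 2.500000 − (-0.006208)/(-0.305566) = 2.479684
h(2.479684) = 0.001361
r3 = 2.479684 − 0.001361·(2.479684 − 2.500000) / (0.001361 − (-0.062079)) = 2.479684 − (-0.000028)/(0.063441) = 2.480120

2.4801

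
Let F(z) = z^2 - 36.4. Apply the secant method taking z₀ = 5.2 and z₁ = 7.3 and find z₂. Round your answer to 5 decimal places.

F(5.2) = -9.3600000, F(7.3) = 16.8900000
z₂ = 7.3000000 − 16.8900000·(7.3000000 − 5.2000000) / (16.8900000 − (-9.3600000)) = 7.3000000 − (35.4690000)/(26.2500000) = 5.9488000

5.94880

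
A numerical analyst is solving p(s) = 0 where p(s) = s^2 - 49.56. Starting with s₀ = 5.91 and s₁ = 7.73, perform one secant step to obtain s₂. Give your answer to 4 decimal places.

6.9827

p(5.91) = -14.631900, p(7.73) = 10.192900
s₂ = 7.730000 − 10.192900·(7.730000 − 5.910000) / (10.192900 − (-14.631900)) = 7.730000 − (18.551078)/(24.824800) = 6.982720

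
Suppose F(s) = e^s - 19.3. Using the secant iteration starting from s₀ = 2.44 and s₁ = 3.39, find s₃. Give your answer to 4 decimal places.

F(2.44) = -7.826959, F(3.39) = 10.365952
s₂ = 3.390000 − 10.365952·(3.390000 − 2.440000) / (10.365952 − (-7.826959)) = 3.390000 − (9.847655)/(18.192912) = 2.848709
F(2.848709) = -2.034518
s₃ = 2.848709 − (-2.034518)·(2.848709 − 3.390000) / (-2.034518 − 10.365952) = 2.848709 − (1.101266)/(-12.400470) = 2.937518

2.9375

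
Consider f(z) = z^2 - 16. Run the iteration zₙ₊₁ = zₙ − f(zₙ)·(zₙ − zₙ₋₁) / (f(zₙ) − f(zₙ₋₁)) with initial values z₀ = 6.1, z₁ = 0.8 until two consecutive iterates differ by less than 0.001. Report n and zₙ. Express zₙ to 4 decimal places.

f(6.1) = 21.210000, f(0.8) = -15.360000
z₂ = 0.800000 − (-15.360000)·(-5.300000)/(-36.570000) = 3.026087;  |Δ| = 2.226087
f(3.026087) = -6.842798
z₃ = 3.026087 − (-6.842798)·(2.226087)/(8.517202) = 4.814545;  |Δ| = 1.788458
f(4.814545) = 7.179848
z₄ = 4.814545 − 7.179848·(1.788458)/(14.022646) = 3.898822;  |Δ| = 0.915723
f(3.898822) = -0.799184
z₅ = 3.898822 − (-0.799184)·(-0.915723)/(-7.979032) = 3.990542;  |Δ| = 0.091719
f(3.990542) = -0.075577
z₆ = 3.990542 − (-0.075577)·(0.091719)/(0.723607) = 4.000121;  |Δ| = 0.009580
f(4.000121) = 0.000970
z₇ = 4.000121 − 0.000970·(0.009580)/(0.076547) = 4.000000;  |Δ| = 0.000121
|z₇ − z₆| = 0.000121 < 0.001

n = 7, zₙ = 4.0000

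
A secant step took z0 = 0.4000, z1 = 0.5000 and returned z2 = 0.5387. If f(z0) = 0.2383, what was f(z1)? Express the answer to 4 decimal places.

The secant line through (0.4000, 0.2383) and (0.5000, f(z1)) crosses zero at z2 = 0.5387.
So (0.4000, 0.2383), (0.5000, f(z1)), (0.5387, 0) are collinear:
f(z1) = 0.2383 · (0.5000 − 0.5387) / (0.4000 − 0.5387) = 0.2383 · (-0.038700)/(-0.138700) = 0.066490

0.0665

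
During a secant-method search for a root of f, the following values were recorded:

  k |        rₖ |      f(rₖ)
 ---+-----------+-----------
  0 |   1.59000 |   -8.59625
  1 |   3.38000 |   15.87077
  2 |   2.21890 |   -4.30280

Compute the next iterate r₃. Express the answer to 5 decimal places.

r₃ = 2.21890 − (-4.30280)·(2.21890 − 3.38000) / (-4.30280 − 15.87077)
   = 2.21890 − (4.9959811)/(-20.1735700) = 2.4665498

2.46655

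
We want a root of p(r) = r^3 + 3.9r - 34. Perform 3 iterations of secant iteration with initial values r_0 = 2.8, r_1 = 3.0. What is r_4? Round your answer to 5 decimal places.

p(2.8) = -1.1280000, p(3.0) = 4.7000000
r_2 = 3.0000000 − 4.7000000·(3.0000000 − 2.8000000) / (4.7000000 − (-1.1280000)) = 3.0000000 − (0.9400000)/(5.8280000) = 2.8387097
p(2.8387097) = -0.0539358
r_3 = 2.8387097 − (-0.0539358)·(2.8387097 − 3.0000000) / (-0.0539358 − 4.7000000) = 2.8387097 − (0.0086993)/(-4.7539358) = 2.8405396
p(2.8405396) = -0.0025326
r_4 = 2.8405396 − (-0.0025326)·(2.8405396 − 2.8387097) / (-0.0025326 − (-0.0539358)) = 2.8405396 − (-0.0000046)/(0.0514032) = 2.8406298

2.84063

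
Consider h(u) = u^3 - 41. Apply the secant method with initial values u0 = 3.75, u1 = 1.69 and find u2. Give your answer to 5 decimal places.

3.24543

h(3.75) = 11.7343750, h(1.69) = -36.1731910
u2 = 1.6900000 − (-36.1731910)·(1.6900000 − 3.7500000) / (-36.1731910 − 11.7343750) = 1.6900000 − (74.5167735)/(-47.9075660) = 3.2454281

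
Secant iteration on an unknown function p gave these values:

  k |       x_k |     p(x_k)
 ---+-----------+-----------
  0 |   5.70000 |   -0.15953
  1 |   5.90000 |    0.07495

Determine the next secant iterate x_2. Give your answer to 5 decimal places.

5.83607

x_2 = 5.90000 − 0.07495·(5.90000 − 5.70000) / (0.07495 − (-0.15953))
   = 5.90000 − (0.0149900)/(0.2344800) = 5.8360713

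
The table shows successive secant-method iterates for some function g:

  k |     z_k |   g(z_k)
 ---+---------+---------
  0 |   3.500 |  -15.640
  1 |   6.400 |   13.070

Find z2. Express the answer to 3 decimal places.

5.080

z2 = 6.400 − 13.070·(6.400 − 3.500) / (13.070 − (-15.640))
   = 6.400 − (37.90300)/(28.71000) = 5.07980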